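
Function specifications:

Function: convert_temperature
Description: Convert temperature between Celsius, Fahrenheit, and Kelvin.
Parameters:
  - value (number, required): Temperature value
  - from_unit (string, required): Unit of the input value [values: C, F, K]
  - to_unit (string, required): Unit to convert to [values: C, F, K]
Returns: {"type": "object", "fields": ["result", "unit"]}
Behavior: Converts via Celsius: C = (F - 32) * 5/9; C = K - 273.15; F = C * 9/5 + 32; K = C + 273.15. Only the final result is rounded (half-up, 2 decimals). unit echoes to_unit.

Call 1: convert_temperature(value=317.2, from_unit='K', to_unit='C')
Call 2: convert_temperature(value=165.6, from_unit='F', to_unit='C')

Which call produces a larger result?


Call 1:
  To C: 317.2 - 273.15 = 44.05
  Target is C: 44.05
  Round to 2 decimals: 44.05
  -> 44.05 C
Call 2:
  To C: (165.6 - 32) * 5/9 = 74.222222
  Target is C: 74.222222
  Round to 2 decimals: 74.22
  -> 74.22 C
Call 2 (74.22 C)


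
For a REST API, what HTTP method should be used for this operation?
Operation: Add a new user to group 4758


GET = read, POST = create, PUT = update/replace, DELETE = remove
This operation is a create.
POST


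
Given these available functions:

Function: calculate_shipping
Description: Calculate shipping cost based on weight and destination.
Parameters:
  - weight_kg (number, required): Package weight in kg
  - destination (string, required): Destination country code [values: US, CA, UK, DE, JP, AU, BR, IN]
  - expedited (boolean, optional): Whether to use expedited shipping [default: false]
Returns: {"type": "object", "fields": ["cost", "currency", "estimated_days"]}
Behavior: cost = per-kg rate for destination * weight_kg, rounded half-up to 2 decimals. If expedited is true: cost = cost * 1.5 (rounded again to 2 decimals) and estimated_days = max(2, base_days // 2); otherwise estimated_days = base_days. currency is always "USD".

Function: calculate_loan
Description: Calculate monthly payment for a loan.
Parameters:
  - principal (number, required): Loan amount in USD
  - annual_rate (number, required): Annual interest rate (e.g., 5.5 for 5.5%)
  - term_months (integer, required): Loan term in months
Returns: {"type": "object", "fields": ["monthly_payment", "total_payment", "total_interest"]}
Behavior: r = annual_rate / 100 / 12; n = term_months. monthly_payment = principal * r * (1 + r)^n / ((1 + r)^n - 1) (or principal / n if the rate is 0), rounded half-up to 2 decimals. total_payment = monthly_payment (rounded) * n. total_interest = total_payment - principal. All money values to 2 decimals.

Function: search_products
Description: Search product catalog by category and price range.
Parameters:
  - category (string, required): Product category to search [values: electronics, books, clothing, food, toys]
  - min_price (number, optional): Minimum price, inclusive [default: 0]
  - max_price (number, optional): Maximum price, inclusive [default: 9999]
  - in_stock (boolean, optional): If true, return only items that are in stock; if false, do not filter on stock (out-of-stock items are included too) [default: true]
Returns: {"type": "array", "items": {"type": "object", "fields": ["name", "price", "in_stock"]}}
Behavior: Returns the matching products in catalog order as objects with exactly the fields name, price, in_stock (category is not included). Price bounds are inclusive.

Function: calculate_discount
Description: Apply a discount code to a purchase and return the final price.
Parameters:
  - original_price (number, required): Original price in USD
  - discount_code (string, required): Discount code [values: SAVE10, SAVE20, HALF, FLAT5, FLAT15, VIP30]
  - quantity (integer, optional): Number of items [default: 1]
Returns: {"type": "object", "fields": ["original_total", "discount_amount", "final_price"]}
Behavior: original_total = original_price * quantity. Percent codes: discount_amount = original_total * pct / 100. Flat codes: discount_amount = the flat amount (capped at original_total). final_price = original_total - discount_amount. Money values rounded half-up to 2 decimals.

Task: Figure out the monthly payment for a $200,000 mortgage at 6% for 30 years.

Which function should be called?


The task needs a function whose description is: Calculate monthly payment for a loan.
calculate_loan


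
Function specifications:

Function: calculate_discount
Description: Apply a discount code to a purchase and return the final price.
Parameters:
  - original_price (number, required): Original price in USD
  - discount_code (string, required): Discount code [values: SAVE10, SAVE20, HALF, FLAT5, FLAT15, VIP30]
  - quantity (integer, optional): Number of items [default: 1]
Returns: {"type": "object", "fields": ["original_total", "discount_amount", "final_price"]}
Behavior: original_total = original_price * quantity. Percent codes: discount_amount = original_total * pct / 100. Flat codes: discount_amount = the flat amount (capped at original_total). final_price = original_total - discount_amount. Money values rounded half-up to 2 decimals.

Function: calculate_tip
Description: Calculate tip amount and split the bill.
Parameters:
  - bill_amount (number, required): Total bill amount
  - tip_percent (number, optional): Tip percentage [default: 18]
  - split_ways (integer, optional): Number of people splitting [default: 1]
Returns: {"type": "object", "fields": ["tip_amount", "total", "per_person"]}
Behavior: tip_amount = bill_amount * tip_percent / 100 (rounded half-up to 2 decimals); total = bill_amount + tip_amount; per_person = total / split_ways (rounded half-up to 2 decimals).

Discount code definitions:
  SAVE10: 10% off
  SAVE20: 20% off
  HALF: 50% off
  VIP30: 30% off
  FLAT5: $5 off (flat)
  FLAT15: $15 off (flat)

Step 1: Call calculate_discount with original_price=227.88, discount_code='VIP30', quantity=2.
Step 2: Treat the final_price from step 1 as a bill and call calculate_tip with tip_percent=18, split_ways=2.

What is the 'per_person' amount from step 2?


Step 1: calculate_discount(original_price=227.88, discount_code=VIP30, quantity=2)
  original_total = 227.88 * 2 = 455.76
  VIP30 = 30% off: discount_amount = 455.76 * 30/100 = 136.728 -> 136.73
  final_price = 455.76 - 136.73 = 319.03
  -> final_price = 319.03
Step 2: calculate_tip(bill_amount=319.03, tip_percent=18, split_ways=2)
  tip_amount = 319.03 * 18/100 = 57.4254 -> 57.43
  total = 319.03 + 57.43 = 376.46
  per_person = 376.46 / 2 = 188.23 -> 188.23
  -> per_person = 188.23
$188.23


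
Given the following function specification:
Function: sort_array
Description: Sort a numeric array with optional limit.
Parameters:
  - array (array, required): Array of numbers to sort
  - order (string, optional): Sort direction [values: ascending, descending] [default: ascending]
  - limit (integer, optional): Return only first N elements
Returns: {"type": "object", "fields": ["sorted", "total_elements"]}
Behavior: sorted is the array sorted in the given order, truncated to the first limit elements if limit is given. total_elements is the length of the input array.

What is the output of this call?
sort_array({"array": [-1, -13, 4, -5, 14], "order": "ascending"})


sorted ascending: [-13, -5, -1, 4, 14]
total_elements = len(input) = 5
Output:
{"sorted": [-13, -5, -1, 4, 14], "total_elements": 5}


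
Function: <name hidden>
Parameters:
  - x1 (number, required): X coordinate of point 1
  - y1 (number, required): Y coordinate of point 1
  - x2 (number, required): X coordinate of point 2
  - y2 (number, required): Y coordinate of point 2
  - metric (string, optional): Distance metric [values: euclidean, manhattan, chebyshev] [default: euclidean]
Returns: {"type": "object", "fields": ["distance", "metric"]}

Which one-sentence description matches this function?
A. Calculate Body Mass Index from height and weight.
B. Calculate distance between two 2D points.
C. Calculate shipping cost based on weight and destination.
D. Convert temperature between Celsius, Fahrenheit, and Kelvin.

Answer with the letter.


Parameters x1, y1, x2, y2, metric and return ["distance", "metric"] fit: Calculate distance between two 2D points.
B


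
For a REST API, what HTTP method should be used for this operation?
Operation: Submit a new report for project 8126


GET = read, POST = create, PUT = update/replace, DELETE = remove
This operation is a create.
POST


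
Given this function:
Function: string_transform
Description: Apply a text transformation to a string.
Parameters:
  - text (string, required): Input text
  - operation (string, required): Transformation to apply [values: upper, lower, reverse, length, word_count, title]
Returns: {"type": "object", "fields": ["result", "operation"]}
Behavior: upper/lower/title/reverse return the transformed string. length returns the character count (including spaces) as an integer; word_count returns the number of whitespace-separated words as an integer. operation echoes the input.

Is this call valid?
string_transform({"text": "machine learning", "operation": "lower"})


Checking all required parameters present and types match... All valid.
Valid


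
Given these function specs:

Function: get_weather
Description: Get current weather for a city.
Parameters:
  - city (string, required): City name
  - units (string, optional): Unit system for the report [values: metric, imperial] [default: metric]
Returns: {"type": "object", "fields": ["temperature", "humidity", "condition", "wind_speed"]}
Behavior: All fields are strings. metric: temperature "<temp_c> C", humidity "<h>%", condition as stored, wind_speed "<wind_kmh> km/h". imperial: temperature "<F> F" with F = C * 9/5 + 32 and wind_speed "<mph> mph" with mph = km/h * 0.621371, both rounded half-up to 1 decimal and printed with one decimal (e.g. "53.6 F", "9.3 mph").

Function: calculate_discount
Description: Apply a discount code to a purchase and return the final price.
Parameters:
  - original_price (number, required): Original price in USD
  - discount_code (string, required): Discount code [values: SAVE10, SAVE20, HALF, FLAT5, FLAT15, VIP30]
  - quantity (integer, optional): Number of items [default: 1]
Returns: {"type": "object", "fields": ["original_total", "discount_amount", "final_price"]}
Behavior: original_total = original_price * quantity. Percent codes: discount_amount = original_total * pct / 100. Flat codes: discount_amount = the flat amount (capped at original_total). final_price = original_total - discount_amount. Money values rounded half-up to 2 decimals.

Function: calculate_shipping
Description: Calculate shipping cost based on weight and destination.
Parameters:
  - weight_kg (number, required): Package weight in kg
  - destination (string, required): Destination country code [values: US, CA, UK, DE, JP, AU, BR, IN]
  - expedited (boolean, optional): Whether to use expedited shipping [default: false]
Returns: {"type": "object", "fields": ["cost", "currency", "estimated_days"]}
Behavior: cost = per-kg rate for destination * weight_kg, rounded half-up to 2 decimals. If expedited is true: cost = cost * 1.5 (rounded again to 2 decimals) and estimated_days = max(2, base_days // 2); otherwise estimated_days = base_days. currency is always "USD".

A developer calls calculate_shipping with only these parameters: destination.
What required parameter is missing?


Required parameters: weight_kg, destination
Provided: destination
Missing: weight_kg
weight_kg


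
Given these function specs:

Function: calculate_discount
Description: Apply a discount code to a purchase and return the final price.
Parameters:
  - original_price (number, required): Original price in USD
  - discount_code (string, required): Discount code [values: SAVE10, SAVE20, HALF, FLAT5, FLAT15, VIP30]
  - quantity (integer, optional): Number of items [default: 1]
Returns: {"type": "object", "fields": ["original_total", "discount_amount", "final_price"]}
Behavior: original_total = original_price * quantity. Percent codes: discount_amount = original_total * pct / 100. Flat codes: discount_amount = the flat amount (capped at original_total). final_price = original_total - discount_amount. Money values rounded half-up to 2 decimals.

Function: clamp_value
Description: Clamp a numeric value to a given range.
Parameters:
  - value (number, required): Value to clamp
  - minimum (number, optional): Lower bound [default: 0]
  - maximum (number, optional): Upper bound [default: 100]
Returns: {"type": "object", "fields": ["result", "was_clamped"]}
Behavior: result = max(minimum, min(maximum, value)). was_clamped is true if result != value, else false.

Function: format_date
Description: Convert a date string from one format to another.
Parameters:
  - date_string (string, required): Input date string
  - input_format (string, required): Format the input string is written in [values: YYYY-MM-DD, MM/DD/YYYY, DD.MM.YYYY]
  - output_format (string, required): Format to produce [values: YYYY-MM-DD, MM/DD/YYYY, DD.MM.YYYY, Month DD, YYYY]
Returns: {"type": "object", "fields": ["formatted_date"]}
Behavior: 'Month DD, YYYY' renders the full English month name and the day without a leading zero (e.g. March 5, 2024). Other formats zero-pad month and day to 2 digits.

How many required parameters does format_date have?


Parameters of format_date: date_string (required), input_format (required), output_format (required)
Required count:
3


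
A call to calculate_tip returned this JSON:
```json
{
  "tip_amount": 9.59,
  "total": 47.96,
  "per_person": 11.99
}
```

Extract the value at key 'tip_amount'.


9.59


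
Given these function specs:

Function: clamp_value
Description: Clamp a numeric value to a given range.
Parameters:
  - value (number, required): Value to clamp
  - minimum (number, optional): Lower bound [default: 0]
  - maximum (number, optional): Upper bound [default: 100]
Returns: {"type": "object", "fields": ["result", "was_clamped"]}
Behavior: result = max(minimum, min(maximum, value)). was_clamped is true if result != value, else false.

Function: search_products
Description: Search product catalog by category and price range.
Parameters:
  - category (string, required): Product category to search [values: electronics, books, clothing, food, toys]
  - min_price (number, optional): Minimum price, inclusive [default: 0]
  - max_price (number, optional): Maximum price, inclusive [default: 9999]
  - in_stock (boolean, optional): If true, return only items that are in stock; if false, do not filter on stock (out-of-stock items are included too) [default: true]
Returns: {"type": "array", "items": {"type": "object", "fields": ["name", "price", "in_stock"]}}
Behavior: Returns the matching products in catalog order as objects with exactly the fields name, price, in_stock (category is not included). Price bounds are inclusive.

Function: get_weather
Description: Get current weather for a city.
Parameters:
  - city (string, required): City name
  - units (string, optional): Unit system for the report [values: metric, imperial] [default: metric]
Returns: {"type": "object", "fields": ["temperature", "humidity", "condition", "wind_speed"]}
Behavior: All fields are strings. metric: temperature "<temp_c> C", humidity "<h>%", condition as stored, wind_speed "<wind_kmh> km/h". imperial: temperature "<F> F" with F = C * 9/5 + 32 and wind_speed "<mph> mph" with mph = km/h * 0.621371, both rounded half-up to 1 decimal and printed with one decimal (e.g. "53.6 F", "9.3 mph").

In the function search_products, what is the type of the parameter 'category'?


The search_products spec declares:
  - category (string, required): Product category to search [values: electronics, books, clothing, food, toys]
Type:
string


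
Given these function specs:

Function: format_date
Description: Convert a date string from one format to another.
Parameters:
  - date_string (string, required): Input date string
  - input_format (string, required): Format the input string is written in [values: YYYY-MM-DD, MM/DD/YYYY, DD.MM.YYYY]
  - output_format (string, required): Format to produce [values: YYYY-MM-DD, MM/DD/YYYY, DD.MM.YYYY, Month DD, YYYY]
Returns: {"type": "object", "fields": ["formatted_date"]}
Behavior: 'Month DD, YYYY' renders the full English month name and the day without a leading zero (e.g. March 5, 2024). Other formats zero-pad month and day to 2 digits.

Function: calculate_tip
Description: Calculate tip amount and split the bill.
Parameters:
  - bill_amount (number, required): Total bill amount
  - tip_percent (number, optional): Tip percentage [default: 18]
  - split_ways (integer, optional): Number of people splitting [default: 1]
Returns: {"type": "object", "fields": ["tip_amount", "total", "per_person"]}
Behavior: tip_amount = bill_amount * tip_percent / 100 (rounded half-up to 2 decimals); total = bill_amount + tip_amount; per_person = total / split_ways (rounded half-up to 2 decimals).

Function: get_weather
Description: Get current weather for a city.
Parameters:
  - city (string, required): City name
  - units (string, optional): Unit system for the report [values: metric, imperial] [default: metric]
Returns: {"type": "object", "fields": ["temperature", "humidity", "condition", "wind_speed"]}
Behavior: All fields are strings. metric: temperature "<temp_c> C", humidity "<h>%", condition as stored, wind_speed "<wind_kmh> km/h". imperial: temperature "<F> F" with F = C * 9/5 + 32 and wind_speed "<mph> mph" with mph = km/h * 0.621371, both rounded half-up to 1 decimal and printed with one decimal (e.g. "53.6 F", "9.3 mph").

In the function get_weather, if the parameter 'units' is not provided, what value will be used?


The get_weather spec declares:
  - units (string, optional): Unit system for the report [values: metric, imperial] [default: metric]
Default:
metric


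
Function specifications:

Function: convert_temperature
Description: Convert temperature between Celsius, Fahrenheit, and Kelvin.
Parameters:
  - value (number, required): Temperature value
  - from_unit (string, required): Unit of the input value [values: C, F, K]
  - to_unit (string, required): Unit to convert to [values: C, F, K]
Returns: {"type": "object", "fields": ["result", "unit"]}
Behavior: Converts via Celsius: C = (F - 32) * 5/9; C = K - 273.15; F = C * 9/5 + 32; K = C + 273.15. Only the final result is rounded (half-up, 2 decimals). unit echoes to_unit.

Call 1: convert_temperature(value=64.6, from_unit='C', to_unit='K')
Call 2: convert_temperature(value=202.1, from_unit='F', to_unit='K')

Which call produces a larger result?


Call 1:
  Input already in C: 64.6
  To K: 64.6 + 273.15 = 337.75
  Round to 2 decimals: 337.75
  -> 337.75 K
Call 2:
  To C: (202.1 - 32) * 5/9 = 94.5
  To K: 94.5 + 273.15 = 367.65
  Round to 2 decimals: 367.65
  -> 367.65 K
Call 2 (367.65 K)


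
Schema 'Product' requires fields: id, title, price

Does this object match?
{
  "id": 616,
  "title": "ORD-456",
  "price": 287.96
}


Checking required fields... All present.
Valid - all required fields present


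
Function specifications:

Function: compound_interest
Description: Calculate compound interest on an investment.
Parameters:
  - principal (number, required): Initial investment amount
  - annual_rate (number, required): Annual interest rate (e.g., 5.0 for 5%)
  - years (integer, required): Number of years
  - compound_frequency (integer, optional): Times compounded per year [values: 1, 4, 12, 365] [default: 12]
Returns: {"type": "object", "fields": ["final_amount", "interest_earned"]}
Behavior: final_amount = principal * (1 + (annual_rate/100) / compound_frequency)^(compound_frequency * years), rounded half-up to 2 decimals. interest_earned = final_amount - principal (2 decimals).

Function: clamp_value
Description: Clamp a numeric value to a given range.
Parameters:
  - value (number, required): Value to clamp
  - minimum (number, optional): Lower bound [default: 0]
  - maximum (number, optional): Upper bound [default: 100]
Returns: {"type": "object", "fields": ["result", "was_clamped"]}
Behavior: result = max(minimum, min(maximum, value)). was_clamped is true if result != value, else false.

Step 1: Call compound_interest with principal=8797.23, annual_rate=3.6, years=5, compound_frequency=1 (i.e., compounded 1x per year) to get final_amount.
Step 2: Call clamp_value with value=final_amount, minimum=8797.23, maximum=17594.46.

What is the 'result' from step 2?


Step 1: compound_interest
  rate per period = 3.6/100/1 = 0.036 (keep full precision); periods = 1 * 5 = 5
  (1 + 0.036)^5 = 1.19343502
  final_amount = 8797.23 * 1.19343502 = 10498.922348 -> 10498.92
  interest_earned = 10498.92 - 8797.23 = 1701.69
  -> final_amount = 10498.92
Step 2: clamp_value(value=10498.92, minimum=8797.23, maximum=17594.46)
  result = max(8797.23, min(17594.46, 10498.92)) = max(8797.23, 10498.92) = 10498.92
  was_clamped = (10498.92 != 10498.92) = false
  -> result = 10498.92
10498.92


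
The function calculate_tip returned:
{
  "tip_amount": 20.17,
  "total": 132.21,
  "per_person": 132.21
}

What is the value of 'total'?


132.21


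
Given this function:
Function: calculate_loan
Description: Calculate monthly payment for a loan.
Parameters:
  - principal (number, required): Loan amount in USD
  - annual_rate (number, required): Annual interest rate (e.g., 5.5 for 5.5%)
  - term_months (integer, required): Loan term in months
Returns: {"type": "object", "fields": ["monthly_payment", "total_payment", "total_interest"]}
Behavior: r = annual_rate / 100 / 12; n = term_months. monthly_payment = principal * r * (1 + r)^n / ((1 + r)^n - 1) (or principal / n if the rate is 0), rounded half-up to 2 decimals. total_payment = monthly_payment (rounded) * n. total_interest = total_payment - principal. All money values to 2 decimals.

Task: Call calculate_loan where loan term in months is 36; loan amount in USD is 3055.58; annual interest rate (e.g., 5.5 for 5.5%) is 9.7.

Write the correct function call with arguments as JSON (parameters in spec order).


Mapping each described value to its parameter name:
  'Loan term in months' -> term_months = 36
  'Loan amount in USD' -> principal = 3055.58
  'Annual interest rate (e.g., 5.5 for 5.5%)' -> annual_rate = 9.7
calculate_loan({"principal": 3055.58, "annual_rate": 9.7, "term_months": 36})


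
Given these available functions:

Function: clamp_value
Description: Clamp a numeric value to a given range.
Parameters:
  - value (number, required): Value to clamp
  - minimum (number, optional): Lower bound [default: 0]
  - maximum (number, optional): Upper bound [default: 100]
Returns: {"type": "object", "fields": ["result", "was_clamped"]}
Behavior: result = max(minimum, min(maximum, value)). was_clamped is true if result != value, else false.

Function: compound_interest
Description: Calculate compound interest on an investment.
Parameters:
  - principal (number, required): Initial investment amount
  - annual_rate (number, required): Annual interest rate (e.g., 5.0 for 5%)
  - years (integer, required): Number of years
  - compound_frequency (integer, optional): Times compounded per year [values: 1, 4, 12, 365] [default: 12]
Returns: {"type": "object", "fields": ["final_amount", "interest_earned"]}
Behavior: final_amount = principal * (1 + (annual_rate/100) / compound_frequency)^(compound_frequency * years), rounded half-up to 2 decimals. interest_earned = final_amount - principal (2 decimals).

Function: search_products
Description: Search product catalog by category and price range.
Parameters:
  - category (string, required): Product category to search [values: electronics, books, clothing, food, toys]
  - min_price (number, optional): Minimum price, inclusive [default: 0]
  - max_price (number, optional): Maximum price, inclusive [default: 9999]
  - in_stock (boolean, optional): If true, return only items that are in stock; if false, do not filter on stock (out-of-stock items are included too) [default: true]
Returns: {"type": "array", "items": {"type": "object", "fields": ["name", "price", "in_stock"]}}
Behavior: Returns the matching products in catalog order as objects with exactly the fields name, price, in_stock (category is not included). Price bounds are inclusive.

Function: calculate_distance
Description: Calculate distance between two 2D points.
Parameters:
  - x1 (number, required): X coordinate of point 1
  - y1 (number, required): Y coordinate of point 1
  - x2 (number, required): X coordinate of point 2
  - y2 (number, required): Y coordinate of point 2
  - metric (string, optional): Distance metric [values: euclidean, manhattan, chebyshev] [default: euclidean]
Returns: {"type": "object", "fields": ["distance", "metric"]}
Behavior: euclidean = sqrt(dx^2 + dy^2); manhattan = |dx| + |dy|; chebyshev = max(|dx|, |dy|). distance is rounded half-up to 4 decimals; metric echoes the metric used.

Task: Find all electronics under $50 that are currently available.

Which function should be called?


The task needs a function whose description is: Search product catalog by category and price range.
search_products


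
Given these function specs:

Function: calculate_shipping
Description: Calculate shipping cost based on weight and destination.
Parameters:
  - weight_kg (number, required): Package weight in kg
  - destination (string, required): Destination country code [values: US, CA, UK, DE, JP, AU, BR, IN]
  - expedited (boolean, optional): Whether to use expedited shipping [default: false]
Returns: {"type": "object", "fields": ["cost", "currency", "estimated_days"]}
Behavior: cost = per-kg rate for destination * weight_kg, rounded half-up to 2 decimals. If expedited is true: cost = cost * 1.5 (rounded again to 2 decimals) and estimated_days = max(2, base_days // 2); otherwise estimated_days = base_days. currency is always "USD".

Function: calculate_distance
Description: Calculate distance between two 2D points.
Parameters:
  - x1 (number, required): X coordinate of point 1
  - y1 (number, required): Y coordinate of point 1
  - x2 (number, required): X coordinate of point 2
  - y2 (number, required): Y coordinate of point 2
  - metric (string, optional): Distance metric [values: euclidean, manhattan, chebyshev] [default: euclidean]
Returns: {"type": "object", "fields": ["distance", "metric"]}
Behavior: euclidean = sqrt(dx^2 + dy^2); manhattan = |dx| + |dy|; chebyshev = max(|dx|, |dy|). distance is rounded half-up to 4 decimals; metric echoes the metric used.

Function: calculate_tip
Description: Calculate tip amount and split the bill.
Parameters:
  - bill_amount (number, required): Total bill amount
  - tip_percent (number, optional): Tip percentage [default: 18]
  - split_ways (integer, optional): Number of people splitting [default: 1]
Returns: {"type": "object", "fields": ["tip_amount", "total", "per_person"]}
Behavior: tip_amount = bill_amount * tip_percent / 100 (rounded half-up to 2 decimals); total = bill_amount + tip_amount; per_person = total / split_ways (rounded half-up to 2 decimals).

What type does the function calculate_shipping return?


The calculate_shipping spec declares Returns: {"type": "object", "fields": ["cost", "currency", "estimated_days"]}
Type:
object


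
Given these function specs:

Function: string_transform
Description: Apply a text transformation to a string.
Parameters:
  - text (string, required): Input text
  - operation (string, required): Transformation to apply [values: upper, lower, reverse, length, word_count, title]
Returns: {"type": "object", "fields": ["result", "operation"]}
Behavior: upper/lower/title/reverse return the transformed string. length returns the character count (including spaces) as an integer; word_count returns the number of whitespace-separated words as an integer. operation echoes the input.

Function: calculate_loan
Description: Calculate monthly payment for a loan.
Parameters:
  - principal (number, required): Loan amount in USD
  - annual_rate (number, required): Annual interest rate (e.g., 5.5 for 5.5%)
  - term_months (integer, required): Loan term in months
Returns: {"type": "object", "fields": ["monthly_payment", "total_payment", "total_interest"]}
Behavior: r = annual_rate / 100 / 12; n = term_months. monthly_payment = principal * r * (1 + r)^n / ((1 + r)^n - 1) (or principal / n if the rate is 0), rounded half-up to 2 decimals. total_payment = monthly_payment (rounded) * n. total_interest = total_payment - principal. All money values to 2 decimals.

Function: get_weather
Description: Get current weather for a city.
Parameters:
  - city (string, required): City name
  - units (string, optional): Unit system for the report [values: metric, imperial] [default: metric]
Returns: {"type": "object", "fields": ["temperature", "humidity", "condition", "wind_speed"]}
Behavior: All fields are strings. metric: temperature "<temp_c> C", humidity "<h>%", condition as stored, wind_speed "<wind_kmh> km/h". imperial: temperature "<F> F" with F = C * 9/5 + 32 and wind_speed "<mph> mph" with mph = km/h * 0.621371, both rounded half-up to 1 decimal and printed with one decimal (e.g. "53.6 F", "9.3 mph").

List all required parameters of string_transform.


Parameters of string_transform and their required/optional flag:
  text: required
  operation: required
operation, text


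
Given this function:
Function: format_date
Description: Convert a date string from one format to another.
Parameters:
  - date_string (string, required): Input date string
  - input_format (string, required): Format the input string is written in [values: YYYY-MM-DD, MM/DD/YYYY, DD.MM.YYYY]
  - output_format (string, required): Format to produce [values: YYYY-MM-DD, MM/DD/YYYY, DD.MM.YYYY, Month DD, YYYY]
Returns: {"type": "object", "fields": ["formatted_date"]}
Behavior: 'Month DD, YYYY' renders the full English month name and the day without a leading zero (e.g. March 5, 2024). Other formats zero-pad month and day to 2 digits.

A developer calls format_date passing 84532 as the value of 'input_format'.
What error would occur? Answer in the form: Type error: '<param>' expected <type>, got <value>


Spec: 'input_format' is declared as string; 84532 is an integer.
Type error: 'input_format' expected string, got 84532


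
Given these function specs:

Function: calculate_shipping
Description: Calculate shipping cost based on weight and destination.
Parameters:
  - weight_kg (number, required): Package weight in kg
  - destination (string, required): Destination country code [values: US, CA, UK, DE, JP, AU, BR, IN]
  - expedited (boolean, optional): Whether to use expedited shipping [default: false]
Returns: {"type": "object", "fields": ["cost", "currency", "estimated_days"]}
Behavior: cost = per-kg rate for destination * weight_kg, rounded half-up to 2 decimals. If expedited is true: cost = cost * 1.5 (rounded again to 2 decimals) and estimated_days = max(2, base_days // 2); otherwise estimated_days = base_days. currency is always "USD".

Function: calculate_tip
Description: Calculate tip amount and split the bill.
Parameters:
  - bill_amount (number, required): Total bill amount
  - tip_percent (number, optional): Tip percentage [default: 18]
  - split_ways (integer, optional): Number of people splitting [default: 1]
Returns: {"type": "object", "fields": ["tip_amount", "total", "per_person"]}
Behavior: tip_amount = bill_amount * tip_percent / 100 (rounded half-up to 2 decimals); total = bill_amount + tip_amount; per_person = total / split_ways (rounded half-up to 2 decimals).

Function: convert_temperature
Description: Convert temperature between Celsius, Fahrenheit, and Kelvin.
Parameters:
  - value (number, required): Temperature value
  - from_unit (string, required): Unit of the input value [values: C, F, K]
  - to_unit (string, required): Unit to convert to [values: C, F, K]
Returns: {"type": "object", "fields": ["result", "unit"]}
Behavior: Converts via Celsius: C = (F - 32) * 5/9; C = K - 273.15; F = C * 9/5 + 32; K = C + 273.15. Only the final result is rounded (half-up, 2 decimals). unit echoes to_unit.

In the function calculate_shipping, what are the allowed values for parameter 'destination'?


The calculate_shipping spec declares:
  - destination (string, required): Destination country code [values: US, CA, UK, DE, JP, AU, BR, IN]
Allowed values:
US, CA, UK, DE, JP, AU, BR, IN


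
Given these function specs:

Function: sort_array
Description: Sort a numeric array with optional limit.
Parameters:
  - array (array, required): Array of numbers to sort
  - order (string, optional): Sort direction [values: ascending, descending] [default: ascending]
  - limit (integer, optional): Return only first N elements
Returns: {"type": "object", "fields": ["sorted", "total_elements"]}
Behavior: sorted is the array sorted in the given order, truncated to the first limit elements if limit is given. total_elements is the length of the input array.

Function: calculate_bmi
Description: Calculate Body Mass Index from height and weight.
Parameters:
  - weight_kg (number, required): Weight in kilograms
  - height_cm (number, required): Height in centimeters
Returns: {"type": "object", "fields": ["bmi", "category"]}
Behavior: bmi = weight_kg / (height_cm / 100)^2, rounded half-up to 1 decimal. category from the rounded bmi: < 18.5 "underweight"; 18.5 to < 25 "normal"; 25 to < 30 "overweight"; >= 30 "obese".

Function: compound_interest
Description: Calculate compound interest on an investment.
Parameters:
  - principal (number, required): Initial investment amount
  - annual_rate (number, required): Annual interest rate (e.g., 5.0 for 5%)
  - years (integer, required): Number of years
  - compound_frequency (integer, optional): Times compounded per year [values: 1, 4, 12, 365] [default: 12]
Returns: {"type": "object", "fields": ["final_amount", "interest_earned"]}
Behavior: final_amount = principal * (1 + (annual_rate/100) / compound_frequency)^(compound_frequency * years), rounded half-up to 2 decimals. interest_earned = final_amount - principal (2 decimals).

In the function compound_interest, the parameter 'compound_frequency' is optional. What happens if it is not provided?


The compound_interest spec declares:
  - compound_frequency (integer, optional): Times compounded per year [values: 1, 4, 12, 365] [default: 12]
It defaults to 12


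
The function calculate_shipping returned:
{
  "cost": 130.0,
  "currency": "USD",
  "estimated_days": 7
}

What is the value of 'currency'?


USD


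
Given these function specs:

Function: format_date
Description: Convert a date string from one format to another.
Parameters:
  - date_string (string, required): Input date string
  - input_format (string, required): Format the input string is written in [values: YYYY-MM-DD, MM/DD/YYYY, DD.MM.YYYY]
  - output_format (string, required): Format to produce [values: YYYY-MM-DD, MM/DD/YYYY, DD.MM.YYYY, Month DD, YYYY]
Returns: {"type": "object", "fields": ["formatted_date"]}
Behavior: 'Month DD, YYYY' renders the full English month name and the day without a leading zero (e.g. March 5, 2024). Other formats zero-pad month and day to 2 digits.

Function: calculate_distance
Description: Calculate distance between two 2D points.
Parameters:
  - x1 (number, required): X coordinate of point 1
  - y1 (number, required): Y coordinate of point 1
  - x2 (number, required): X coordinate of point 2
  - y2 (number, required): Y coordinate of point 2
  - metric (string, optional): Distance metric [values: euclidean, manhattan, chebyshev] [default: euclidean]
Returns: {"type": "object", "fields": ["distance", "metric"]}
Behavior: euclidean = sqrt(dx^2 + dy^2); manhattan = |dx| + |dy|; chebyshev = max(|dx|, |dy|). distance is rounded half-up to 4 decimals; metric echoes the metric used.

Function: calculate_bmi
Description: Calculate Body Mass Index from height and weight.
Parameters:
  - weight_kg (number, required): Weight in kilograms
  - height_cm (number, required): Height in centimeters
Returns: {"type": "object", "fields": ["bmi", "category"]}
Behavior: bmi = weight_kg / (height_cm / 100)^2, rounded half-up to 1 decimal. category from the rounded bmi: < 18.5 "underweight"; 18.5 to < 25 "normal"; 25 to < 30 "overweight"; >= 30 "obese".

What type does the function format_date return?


The format_date spec declares Returns: {"type": "object", "fields": ["formatted_date"]}
Type:
object


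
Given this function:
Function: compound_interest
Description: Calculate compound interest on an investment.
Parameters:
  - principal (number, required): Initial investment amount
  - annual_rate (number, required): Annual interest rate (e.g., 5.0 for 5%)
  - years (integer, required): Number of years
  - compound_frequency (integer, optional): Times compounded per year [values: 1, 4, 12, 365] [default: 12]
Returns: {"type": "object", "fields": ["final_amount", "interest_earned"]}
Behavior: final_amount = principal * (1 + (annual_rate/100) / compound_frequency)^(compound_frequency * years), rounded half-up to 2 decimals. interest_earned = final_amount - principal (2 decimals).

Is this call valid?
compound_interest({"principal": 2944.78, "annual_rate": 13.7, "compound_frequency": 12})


Checking required parameters...
Missing required parameter: years
Invalid - missing required parameter 'years'


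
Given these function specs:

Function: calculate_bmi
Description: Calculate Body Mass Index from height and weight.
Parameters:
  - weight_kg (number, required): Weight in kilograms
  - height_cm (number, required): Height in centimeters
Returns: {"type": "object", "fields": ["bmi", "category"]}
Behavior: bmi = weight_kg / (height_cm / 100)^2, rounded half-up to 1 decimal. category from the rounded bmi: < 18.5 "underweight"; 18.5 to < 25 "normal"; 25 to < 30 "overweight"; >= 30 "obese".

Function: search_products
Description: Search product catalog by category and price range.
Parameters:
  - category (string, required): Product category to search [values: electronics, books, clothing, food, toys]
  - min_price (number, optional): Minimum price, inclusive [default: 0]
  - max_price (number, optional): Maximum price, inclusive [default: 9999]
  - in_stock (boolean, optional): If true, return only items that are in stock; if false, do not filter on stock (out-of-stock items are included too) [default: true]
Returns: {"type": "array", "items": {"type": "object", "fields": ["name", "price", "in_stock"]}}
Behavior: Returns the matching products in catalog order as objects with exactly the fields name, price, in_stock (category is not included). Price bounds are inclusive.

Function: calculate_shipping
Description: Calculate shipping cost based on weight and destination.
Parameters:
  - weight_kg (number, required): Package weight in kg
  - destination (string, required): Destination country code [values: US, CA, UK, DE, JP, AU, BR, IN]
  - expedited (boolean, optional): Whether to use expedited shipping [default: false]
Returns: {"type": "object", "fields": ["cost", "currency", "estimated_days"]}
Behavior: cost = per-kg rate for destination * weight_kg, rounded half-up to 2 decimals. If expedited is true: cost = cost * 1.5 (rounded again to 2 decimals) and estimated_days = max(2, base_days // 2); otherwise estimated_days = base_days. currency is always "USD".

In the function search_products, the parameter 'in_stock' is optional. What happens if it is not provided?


The search_products spec declares:
  - in_stock (boolean, optional): If true, return only items that are in stock; if false, do not filter on stock (out-of-stock items are included too) [default: true]
It defaults to true


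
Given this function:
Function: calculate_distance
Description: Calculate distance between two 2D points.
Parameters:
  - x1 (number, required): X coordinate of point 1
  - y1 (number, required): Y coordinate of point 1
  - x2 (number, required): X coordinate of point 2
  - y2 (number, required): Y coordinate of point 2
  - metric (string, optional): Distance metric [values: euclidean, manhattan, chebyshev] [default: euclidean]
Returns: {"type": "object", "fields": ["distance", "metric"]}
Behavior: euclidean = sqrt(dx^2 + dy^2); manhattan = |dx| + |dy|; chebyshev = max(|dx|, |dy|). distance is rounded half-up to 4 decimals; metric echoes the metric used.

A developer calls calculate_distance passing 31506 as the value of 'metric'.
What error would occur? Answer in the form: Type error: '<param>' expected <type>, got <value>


Spec: 'metric' is declared as string; 31506 is an integer.
Type error: 'metric' expected string, got 31506
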